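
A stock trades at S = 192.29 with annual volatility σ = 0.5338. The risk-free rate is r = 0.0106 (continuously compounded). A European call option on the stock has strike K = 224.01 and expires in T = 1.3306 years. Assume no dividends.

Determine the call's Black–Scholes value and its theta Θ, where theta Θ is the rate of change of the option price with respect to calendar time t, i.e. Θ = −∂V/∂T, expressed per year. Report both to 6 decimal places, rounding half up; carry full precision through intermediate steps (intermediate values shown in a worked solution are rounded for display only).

price = 36.882616
Θ = -18.384409

σ√T = 0.5338·√1.3306 = 0.615747
d₁ = (ln(S/K) + (r+σ²/2)T) / (σ√T) = (ln(192.29/224.01) + (0.0106+0.5338²/2)·1.3306) / 0.615747 = (-0.152686 + 0.203677) / 0.615747 = 0.082811
d₂ = d₁ − σ√T = 0.082811 − 0.615747 = -0.532936
e^{−rT} = e^{−0.0106·1.3306} = 0.985995
N(d₁) = 0.532999,  N(d₂) = 0.297039
Call price V = S·N(d₁) − K·e^{−rT}·N(d₂) = 102.490382 − 65.607765 = 36.882616
φ(d₁) = (1/√(2π))·e^{−d₁²/2} = 0.397577
Θ = −S·φ(d₁)·σ/(2√T) − r·K·e^{−rT}·N(d₂) = −17.688967 − 0.695442 = -18.384409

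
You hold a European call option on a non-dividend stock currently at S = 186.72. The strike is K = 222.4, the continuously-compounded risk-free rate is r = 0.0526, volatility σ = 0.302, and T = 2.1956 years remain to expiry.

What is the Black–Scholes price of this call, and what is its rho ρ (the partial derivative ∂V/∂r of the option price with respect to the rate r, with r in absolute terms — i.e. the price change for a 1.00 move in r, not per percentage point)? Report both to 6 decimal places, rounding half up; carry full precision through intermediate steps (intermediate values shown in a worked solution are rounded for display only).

price = 28.651832
ρ = 156.944393

σ√T = 0.302·√2.1956 = 0.447490
d₁ = (ln(S/K) + (r+σ²/2)T) / (σ√T) = (ln(186.72/222.4) + (0.0526+0.302²/2)·2.1956) / 0.447490 = (-0.174867 + 0.215612) / 0.447490 = 0.091052
d₂ = d₁ − σ√T = 0.091052 − 0.447490 = -0.356438
e^{−rT} = e^{−0.0526·2.1956} = 0.890931
N(d₁) = 0.536274,  N(d₂) = 0.360756
Call price V = S·N(d₁) − K·e^{−rT}·N(d₂) = 100.133155 − 71.481323 = 28.651832
ρ = K·T·e^{−rT}·N(d₂) = 156.944393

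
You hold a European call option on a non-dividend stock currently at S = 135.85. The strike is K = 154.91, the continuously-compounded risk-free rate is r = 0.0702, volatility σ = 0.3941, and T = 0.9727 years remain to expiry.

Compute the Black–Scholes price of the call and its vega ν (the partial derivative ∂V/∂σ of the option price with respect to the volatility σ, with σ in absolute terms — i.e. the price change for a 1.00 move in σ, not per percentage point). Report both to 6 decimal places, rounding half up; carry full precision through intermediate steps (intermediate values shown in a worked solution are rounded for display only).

price = 17.476157
ν = 53.423652

σ√T = 0.3941·√0.9727 = 0.388683
d₁ = (ln(S/K) + (r+σ²/2)T) / (σ√T) = (ln(135.85/154.91) + (0.0702+0.3941²/2)·0.9727) / 0.388683 = (-0.131293 + 0.143821) / 0.388683 = 0.032232
d₂ = d₁ − σ√T = 0.032232 − 0.388683 = -0.356452
e^{−rT} = e^{−0.0702·0.9727} = 0.933996
N(d₁) = 0.512856,  N(d₂) = 0.360751
Call price V = S·N(d₁) − K·e^{−rT}·N(d₂) = 69.671538 − 52.195381 = 17.476157
φ(d₁) = (1/√(2π))·e^{−d₁²/2} = 0.398735
ν = S·φ(d₁)·√T = 53.423652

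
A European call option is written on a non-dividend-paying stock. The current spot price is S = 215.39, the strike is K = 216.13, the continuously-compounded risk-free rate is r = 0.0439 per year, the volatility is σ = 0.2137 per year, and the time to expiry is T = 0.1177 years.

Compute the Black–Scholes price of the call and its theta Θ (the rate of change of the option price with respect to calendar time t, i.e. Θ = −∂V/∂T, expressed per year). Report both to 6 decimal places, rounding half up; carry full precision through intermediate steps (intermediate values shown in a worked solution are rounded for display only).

σ√T = 0.2137·√0.1177 = 0.073315
d₁ = (ln(S/K) + (r+σ²/2)T) / (σ√T) = (ln(215.39/216.13) + (0.0439+0.2137²/2)·0.1177) / 0.073315 = (-0.003430 + 0.007855) / 0.073315 = 0.060354
d₂ = d₁ − σ√T = 0.060354 − 0.073315 = -0.012961
e^{−rT} = e^{−0.0439·0.1177} = 0.994846
N(d₁) = 0.524063,  N(d₂) = 0.494829
Call price V = S·N(d₁) − K·e^{−rT}·N(d₂) = 112.877940 − 106.396293 = 6.481647
φ(d₁) = (1/√(2π))·e^{−d₁²/2} = 0.398216
Θ = −S·φ(d₁)·σ/(2√T) − r·K·e^{−rT}·N(d₂) = −26.713508 − 4.670797 = -31.384305

price = 6.481647
Θ = -31.384305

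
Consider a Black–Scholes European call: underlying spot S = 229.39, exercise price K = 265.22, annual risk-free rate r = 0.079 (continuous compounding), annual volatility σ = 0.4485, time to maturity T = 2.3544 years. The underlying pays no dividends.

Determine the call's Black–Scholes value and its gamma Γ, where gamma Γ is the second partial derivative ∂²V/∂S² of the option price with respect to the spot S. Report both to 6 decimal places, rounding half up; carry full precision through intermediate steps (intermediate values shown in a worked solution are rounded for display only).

price = 65.215106
Γ = 0.002330

σ√T = 0.4485·√2.3544 = 0.688181
d₁ = (ln(S/K) + (r+σ²/2)T) / (σ√T) = (ln(229.39/265.22) + (0.079+0.4485²/2)·2.3544) / 0.688181 = (-0.145136 + 0.422794) / 0.688181 = 0.403467
d₂ = d₁ − σ√T = 0.403467 − 0.688181 = -0.284714
e^{−rT} = e^{−0.079·2.3544} = 0.830276
N(d₁) = 0.656697,  N(d₂) = 0.387932
Call price V = S·N(d₁) − K·e^{−rT}·N(d₂) = 150.639838 − 85.424732 = 65.215106
φ(d₁) = (1/√(2π))·e^{−d₁²/2} = 0.367758
Γ = φ(d₁) / (S·σ·√T) = 0.002330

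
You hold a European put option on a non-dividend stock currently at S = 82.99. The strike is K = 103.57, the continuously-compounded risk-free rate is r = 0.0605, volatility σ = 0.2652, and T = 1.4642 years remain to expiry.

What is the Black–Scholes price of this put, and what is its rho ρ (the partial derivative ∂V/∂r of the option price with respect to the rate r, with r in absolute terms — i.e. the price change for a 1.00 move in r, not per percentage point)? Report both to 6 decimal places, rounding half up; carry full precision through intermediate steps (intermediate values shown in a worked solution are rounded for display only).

price = 18.179956
ρ = -99.550039

σ√T = 0.2652·√1.4642 = 0.320903
d₁ = (ln(S/K) + (r+σ²/2)T) / (σ√T) = (ln(82.99/103.57) + (0.0605+0.2652²/2)·1.4642) / 0.320903 = (-0.221528 + 0.140073) / 0.320903 = -0.253828
d₂ = d₁ − σ√T = -0.253828 − 0.320903 = -0.574731
e^{−rT} = e^{−0.0605·1.4642} = 0.915226
N(−d₁) = 0.600186,  N(−d₂) = 0.717263
Put price V = K·e^{−rT}·N(−d₂) − S·N(−d₁) = 67.989372 − 49.809416 = 18.179956
ρ = −K·T·e^{−rT}·N(−d₂) = -99.550039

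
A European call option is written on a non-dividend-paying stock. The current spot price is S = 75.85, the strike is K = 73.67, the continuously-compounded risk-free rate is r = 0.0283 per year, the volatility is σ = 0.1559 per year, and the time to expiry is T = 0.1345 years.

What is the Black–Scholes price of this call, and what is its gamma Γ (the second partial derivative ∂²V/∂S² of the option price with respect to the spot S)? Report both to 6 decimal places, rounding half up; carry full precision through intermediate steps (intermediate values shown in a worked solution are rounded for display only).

σ√T = 0.1559·√0.1345 = 0.057175
d₁ = (ln(S/K) + (r+σ²/2)T) / (σ√T) = (ln(75.85/73.67) + (0.0283+0.1559²/2)·0.1345) / 0.057175 = (0.029162 + 0.005441) / 0.057175 = 0.605209
d₂ = d₁ − σ√T = 0.605209 − 0.057175 = 0.548034
e^{−rT} = e^{−0.0283·0.1345} = 0.996201
N(d₁) = 0.727480,  N(d₂) = 0.708166
Call price V = S·N(d₁) − K·e^{−rT}·N(d₂) = 55.179345 − 51.972355 = 3.206990
φ(d₁) = (1/√(2π))·e^{−d₁²/2} = 0.332180
Γ = φ(d₁) / (S·σ·√T) = 0.076597

price = 3.206990
Γ = 0.076597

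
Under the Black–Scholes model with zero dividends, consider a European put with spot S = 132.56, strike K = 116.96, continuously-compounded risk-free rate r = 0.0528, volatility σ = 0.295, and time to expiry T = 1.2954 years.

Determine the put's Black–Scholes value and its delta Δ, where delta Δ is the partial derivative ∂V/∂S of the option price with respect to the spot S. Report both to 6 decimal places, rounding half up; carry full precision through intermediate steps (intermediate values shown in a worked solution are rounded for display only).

σ√T = 0.295·√1.2954 = 0.335756
d₁ = (ln(S/K) + (r+σ²/2)T) / (σ√T) = (ln(132.56/116.96) + (0.0528+0.295²/2)·1.2954) / 0.335756 = (0.125203 + 0.124763) / 0.335756 = 0.744489
d₂ = d₁ − σ√T = 0.744489 − 0.335756 = 0.408732
e^{−rT} = e^{−0.0528·1.2954} = 0.933890
N(−d₁) = 0.228290,  N(−d₂) = 0.341368
Put price V = K·e^{−rT}·N(−d₂) − S·N(−d₁) = 37.286852 − 30.262188 = 7.024664
Δ = −N(−d₁) = -0.228290

price = 7.024664
Δ = -0.228290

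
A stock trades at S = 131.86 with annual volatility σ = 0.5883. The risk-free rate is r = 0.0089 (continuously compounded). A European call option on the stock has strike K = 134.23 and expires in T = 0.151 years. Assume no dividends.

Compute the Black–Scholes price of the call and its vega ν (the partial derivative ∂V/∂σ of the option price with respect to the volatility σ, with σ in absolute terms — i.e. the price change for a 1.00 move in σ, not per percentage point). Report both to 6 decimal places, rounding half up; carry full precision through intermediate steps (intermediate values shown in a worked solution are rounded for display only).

σ√T = 0.5883·√0.151 = 0.228606
d₁ = (ln(S/K) + (r+σ²/2)T) / (σ√T) = (ln(131.86/134.23) + (0.0089+0.5883²/2)·0.151) / 0.228606 = (-0.017814 + 0.027474) / 0.228606 = 0.042257
d₂ = d₁ − σ√T = 0.042257 − 0.228606 = -0.186349
e^{−rT} = e^{−0.0089·0.151} = 0.998657
N(d₁) = 0.516853,  N(d₂) = 0.426086
Call price V = S·N(d₁) − K·e^{−rT}·N(d₂) = 68.152254 − 57.116666 = 11.035588
φ(d₁) = (1/√(2π))·e^{−d₁²/2} = 0.398586
ν = S·φ(d₁)·√T = 20.423203

price = 11.035588
ν = 20.423203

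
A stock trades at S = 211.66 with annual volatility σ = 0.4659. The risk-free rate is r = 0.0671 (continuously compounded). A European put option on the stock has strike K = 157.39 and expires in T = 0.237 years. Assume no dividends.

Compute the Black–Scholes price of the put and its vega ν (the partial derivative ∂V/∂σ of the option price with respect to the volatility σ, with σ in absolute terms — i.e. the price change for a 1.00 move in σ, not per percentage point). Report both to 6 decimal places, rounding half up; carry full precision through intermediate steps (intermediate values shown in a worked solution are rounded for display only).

σ√T = 0.4659·√0.237 = 0.226812
d₁ = (ln(S/K) + (r+σ²/2)T) / (σ√T) = (ln(211.66/157.39) + (0.0671+0.4659²/2)·0.237) / 0.226812 = (0.296254 + 0.041625) / 0.226812 = 1.489685
d₂ = d₁ − σ√T = 1.489685 − 0.226812 = 1.262872
e^{−rT} = e^{−0.0671·0.237} = 0.984223
N(−d₁) = 0.068154,  N(−d₂) = 0.103318
Put price V = K·e^{−rT}·N(−d₂) − S·N(−d₁) = 16.004595 − 14.425384 = 1.579211
φ(d₁) = (1/√(2π))·e^{−d₁²/2} = 0.131530
ν = S·φ(d₁)·√T = 13.553092

price = 1.579211
ν = 13.553092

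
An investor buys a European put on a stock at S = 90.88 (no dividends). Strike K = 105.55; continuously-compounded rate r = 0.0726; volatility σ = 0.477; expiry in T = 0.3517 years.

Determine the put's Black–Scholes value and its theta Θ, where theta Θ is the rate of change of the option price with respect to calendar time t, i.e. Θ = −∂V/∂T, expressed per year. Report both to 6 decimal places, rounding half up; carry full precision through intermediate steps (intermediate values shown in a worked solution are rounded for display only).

price = 17.925757
Θ = -8.578910

σ√T = 0.477·√0.3517 = 0.282882
d₁ = (ln(S/K) + (r+σ²/2)T) / (σ√T) = (ln(90.88/105.55) + (0.0726+0.477²/2)·0.3517) / 0.282882 = (-0.149645 + 0.065544) / 0.282882 = -0.297299
d₂ = d₁ − σ√T = -0.297299 − 0.282882 = -0.580181
e^{−rT} = e^{−0.0726·0.3517} = 0.974790
N(−d₁) = 0.616881,  N(−d₂) = 0.719104
Put price V = K·e^{−rT}·N(−d₂) − S·N(−d₁) = 73.987895 − 56.062138 = 17.925757
φ(d₁) = (1/√(2π))·e^{−d₁²/2} = 0.381696
Θ = −S·φ(d₁)·σ/(2√T) + r·K·e^{−rT}·N(−d₂) = −13.950431 + 5.371521 = -8.578910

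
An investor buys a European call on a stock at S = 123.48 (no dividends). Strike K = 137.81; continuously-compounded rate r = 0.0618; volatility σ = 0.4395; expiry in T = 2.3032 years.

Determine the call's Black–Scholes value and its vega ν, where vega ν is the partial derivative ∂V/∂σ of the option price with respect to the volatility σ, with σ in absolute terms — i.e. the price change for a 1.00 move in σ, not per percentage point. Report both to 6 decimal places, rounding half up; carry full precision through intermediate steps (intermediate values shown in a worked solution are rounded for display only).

σ√T = 0.4395·√2.3032 = 0.666998
d₁ = (ln(S/K) + (r+σ²/2)T) / (σ√T) = (ln(123.48/137.81) + (0.0618+0.4395²/2)·2.3032) / 0.666998 = (-0.109797 + 0.364781) / 0.666998 = 0.382286
d₂ = d₁ − σ√T = 0.382286 − 0.666998 = -0.284712
e^{−rT} = e^{−0.0618·2.3032} = 0.867328
N(d₁) = 0.648876,  N(d₂) = 0.387932
Call price V = S·N(d₁) − K·e^{−rT}·N(d₂) = 80.123151 − 46.368212 = 33.754940
φ(d₁) = (1/√(2π))·e^{−d₁²/2} = 0.370831
ν = S·φ(d₁)·√T = 69.492508

price = 33.754940
ν = 69.492508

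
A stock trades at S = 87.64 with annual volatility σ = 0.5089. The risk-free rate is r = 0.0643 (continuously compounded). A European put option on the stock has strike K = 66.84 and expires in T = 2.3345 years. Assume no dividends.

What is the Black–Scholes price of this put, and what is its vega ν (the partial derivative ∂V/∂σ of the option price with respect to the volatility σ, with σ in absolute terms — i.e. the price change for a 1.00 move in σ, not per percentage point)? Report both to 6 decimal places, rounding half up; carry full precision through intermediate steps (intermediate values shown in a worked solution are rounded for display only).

price = 9.835885
ν = 34.656712

σ√T = 0.5089·√2.3345 = 0.777552
d₁ = (ln(S/K) + (r+σ²/2)T) / (σ√T) = (ln(87.64/66.84) + (0.0643+0.5089²/2)·2.3345) / 0.777552 = (0.270936 + 0.452402) / 0.777552 = 0.930276
d₂ = d₁ − σ√T = 0.930276 − 0.777552 = 0.152724
e^{−rT} = e^{−0.0643·2.3345} = 0.860615
N(−d₁) = 0.176114,  N(−d₂) = 0.439308
Put price V = K·e^{−rT}·N(−d₂) − S·N(−d₁) = 25.270531 − 15.434647 = 9.835885
φ(d₁) = (1/√(2π))·e^{−d₁²/2} = 0.258814
ν = S·φ(d₁)·√T = 34.656712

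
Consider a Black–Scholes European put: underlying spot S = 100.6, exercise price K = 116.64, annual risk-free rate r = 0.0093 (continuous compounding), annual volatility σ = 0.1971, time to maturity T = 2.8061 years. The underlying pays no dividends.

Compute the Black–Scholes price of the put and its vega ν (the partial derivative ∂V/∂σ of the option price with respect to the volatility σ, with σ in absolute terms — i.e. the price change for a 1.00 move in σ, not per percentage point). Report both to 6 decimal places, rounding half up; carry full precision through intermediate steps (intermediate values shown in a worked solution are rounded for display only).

price = 21.499016
ν = 65.845725

σ√T = 0.1971·√2.8061 = 0.330170
d₁ = (ln(S/K) + (r+σ²/2)T) / (σ√T) = (ln(100.6/116.64) + (0.0093+0.1971²/2)·2.8061) / 0.330170 = (-0.147940 + 0.080603) / 0.330170 = -0.203946
d₂ = d₁ − σ√T = -0.203946 − 0.330170 = -0.534117
e^{−rT} = e^{−0.0093·2.8061} = 0.974241
N(−d₁) = 0.580802,  N(−d₂) = 0.703370
Put price V = K·e^{−rT}·N(−d₂) − S·N(−d₁) = 79.927722 − 58.428706 = 21.499016
φ(d₁) = (1/√(2π))·e^{−d₁²/2} = 0.390731
ν = S·φ(d₁)·√T = 65.845725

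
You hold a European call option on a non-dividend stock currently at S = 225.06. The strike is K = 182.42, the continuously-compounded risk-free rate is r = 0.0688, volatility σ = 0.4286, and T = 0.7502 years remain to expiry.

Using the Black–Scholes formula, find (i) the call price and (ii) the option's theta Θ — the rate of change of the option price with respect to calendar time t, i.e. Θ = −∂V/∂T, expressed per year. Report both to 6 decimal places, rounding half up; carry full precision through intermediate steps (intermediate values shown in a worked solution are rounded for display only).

price = 62.102989
Θ = -23.265526

σ√T = 0.4286·√0.7502 = 0.371228
d₁ = (ln(S/K) + (r+σ²/2)T) / (σ√T) = (ln(225.06/182.42) + (0.0688+0.4286²/2)·0.7502) / 0.371228 = (0.210055 + 0.120519) / 0.371228 = 0.890488
d₂ = d₁ − σ√T = 0.890488 − 0.371228 = 0.519260
e^{−rT} = e^{−0.0688·0.7502} = 0.949696
N(d₁) = 0.813398,  N(d₂) = 0.698210
Call price V = S·N(d₁) − K·e^{−rT}·N(d₂) = 183.063384 − 120.960394 = 62.102989
φ(d₁) = (1/√(2π))·e^{−d₁²/2} = 0.268361
Θ = −S·φ(d₁)·σ/(2√T) − r·K·e^{−rT}·N(d₂) = −14.943451 − 8.322075 = -23.265526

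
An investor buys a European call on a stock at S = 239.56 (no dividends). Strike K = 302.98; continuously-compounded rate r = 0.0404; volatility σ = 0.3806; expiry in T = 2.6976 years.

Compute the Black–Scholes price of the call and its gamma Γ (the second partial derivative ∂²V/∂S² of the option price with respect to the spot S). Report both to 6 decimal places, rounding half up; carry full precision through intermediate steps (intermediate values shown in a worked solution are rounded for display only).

price = 47.883229
Γ = 0.002648

σ√T = 0.3806·√2.6976 = 0.625112
d₁ = (ln(S/K) + (r+σ²/2)T) / (σ√T) = (ln(239.56/302.98) + (0.0404+0.3806²/2)·2.6976) / 0.625112 = (-0.234863 + 0.304365) / 0.625112 = 0.111184
d₂ = d₁ − σ√T = 0.111184 − 0.625112 = -0.513928
e^{−rT} = e^{−0.0404·2.6976} = 0.896746
N(d₁) = 0.544265,  N(d₂) = 0.303651
Call price V = S·N(d₁) − K·e^{−rT}·N(d₂) = 130.384071 − 82.500842 = 47.883229
φ(d₁) = (1/√(2π))·e^{−d₁²/2} = 0.396484
Γ = φ(d₁) / (S·σ·√T) = 0.002648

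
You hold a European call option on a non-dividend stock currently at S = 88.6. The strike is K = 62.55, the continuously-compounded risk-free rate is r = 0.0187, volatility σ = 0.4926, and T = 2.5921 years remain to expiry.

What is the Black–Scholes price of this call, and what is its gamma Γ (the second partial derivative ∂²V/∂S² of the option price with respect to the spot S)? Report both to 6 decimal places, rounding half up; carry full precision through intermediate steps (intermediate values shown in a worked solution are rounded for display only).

price = 39.960347
Γ = 0.003798

σ√T = 0.4926·√2.5921 = 0.793086
d₁ = (ln(S/K) + (r+σ²/2)T) / (σ√T) = (ln(88.6/62.55) + (0.0187+0.4926²/2)·2.5921) / 0.793086 = (0.348166 + 0.362965) / 0.793086 = 0.896663
d₂ = d₁ − σ√T = 0.896663 − 0.793086 = 0.103577
e^{−rT} = e^{−0.0187·2.5921} = 0.952684
N(d₁) = 0.815051,  N(d₂) = 0.541247
Call price V = S·N(d₁) − K·e^{−rT}·N(d₂) = 72.213476 − 32.253129 = 39.960347
φ(d₁) = (1/√(2π))·e^{−d₁²/2} = 0.266884
Γ = φ(d₁) / (S·σ·√T) = 0.003798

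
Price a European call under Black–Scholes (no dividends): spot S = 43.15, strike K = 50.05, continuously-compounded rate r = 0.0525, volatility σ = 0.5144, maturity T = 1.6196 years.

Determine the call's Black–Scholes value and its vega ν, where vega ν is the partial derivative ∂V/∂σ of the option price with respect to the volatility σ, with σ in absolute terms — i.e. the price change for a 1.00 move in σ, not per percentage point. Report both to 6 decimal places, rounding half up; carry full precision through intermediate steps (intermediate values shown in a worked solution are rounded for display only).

price = 10.074448
ν = 21.332736

σ√T = 0.5144·√1.6196 = 0.654643
d₁ = (ln(S/K) + (r+σ²/2)T) / (σ√T) = (ln(43.15/50.05) + (0.0525+0.5144²/2)·1.6196) / 0.654643 = (-0.148340 + 0.299308) / 0.654643 = 0.230611
d₂ = d₁ − σ√T = 0.230611 − 0.654643 = -0.424033
e^{−rT} = e^{−0.0525·1.6196} = 0.918486
N(d₁) = 0.591191,  N(d₂) = 0.335771
Call price V = S·N(d₁) − K·e^{−rT}·N(d₂) = 25.509912 − 15.435464 = 10.074448
φ(d₁) = (1/√(2π))·e^{−d₁²/2} = 0.388474
ν = S·φ(d₁)·√T = 21.332736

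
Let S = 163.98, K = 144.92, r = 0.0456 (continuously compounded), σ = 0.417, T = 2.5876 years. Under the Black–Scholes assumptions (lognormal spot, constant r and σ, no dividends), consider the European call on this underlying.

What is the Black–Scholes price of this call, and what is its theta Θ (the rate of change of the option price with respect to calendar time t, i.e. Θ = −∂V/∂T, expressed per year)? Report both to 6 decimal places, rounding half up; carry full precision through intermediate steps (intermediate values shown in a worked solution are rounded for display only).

price = 58.407131
Θ = -9.651945

σ√T = 0.417·√2.5876 = 0.670787
d₁ = (ln(S/K) + (r+σ²/2)T) / (σ√T) = (ln(163.98/144.92) + (0.0456+0.417²/2)·2.5876) / 0.670787 = (0.123563 + 0.342972) / 0.670787 = 0.695504
d₂ = d₁ − σ√T = 0.695504 − 0.670787 = 0.024717
e^{−rT} = e^{−0.0456·2.5876} = 0.888701
N(d₁) = 0.756630,  N(d₂) = 0.509859
Call price V = S·N(d₁) − K·e^{−rT}·N(d₂) = 124.072207 − 65.665076 = 58.407131
φ(d₁) = (1/√(2π))·e^{−d₁²/2} = 0.313235
Θ = −S·φ(d₁)·σ/(2√T) − r·K·e^{−rT}·N(d₂) = −6.657617 − 2.994327 = -9.651945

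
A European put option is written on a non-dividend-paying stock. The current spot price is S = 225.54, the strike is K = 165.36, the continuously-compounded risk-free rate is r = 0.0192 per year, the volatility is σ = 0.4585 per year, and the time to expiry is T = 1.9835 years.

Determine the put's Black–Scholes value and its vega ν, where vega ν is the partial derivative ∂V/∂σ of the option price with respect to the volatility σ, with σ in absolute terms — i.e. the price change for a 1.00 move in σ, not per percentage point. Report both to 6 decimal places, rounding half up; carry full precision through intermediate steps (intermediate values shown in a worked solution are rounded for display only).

σ√T = 0.4585·√1.9835 = 0.645737
d₁ = (ln(S/K) + (r+σ²/2)T) / (σ√T) = (ln(225.54/165.36) + (0.0192+0.4585²/2)·1.9835) / 0.645737 = (0.310373 + 0.246571) / 0.645737 = 0.862494
d₂ = d₁ − σ√T = 0.862494 − 0.645737 = 0.216757
e^{−rT} = e^{−0.0192·1.9835} = 0.962633
N(−d₁) = 0.194208,  N(−d₂) = 0.414199
Put price V = K·e^{−rT}·N(−d₂) − S·N(−d₁) = 65.932580 − 43.801668 = 22.130912
φ(d₁) = (1/√(2π))·e^{−d₁²/2} = 0.275027
ν = S·φ(d₁)·√T = 87.360469

price = 22.130912
ν = 87.360469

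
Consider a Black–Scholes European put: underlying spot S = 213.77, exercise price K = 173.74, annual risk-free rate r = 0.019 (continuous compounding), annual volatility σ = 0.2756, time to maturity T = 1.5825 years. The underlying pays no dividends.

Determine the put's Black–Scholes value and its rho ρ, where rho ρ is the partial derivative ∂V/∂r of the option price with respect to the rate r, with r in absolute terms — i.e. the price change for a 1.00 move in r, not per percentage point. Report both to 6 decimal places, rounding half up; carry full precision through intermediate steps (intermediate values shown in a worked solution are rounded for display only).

price = 9.568035
ρ = -81.248019

σ√T = 0.2756·√1.5825 = 0.346698
d₁ = (ln(S/K) + (r+σ²/2)T) / (σ√T) = (ln(213.77/173.74) + (0.019+0.2756²/2)·1.5825) / 0.346698 = (0.207341 + 0.090167) / 0.346698 = 0.858119
d₂ = d₁ − σ√T = 0.858119 − 0.346698 = 0.511421
e^{−rT} = e^{−0.019·1.5825} = 0.970380
N(−d₁) = 0.195413,  N(−d₂) = 0.304528
Put price V = K·e^{−rT}·N(−d₂) − S·N(−d₁) = 51.341560 − 41.773525 = 9.568035
ρ = −K·T·e^{−rT}·N(−d₂) = -81.248019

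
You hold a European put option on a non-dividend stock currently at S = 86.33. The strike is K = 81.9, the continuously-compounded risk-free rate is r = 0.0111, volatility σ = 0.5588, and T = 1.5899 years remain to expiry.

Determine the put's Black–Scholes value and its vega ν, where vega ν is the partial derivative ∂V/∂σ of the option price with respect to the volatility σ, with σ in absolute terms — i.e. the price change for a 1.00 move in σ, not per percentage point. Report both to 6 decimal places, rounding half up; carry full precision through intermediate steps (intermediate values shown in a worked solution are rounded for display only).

price = 20.145069
ν = 39.207688

σ√T = 0.5588·√1.5899 = 0.704598
d₁ = (ln(S/K) + (r+σ²/2)T) / (σ√T) = (ln(86.33/81.9) + (0.0111+0.5588²/2)·1.5899) / 0.704598 = (0.052678 + 0.265877) / 0.704598 = 0.452109
d₂ = d₁ − σ√T = 0.452109 − 0.704598 = -0.252489
e^{−rT} = e^{−0.0111·1.5899} = 0.982507
N(−d₁) = 0.325595,  N(−d₂) = 0.599668
Put price V = K·e^{−rT}·N(−d₂) − S·N(−d₁) = 48.253701 − 28.108632 = 20.145069
φ(d₁) = (1/√(2π))·e^{−d₁²/2} = 0.360184
ν = S·φ(d₁)·√T = 39.207688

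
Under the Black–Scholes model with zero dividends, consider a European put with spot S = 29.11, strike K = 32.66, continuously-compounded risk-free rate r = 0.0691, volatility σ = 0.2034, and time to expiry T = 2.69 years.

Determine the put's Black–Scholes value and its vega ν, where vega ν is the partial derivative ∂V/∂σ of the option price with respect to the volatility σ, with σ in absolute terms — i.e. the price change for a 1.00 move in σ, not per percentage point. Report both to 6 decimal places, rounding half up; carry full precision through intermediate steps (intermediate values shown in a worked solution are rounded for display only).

σ√T = 0.2034·√2.69 = 0.333601
d₁ = (ln(S/K) + (r+σ²/2)T) / (σ√T) = (ln(29.11/32.66) + (0.0691+0.2034²/2)·2.69) / 0.333601 = (-0.115069 + 0.241524) / 0.333601 = 0.379059
d₂ = d₁ − σ√T = 0.379059 − 0.333601 = 0.045458
e^{−rT} = e^{−0.0691·2.69} = 0.830374
N(−d₁) = 0.352322,  N(−d₂) = 0.481871
Put price V = K·e^{−rT}·N(−d₂) − S·N(−d₁) = 13.068350 − 10.256093 = 2.812257
φ(d₁) = (1/√(2π))·e^{−d₁²/2} = 0.371286
ν = S·φ(d₁)·√T = 17.726681

price = 2.812257
ν = 17.726681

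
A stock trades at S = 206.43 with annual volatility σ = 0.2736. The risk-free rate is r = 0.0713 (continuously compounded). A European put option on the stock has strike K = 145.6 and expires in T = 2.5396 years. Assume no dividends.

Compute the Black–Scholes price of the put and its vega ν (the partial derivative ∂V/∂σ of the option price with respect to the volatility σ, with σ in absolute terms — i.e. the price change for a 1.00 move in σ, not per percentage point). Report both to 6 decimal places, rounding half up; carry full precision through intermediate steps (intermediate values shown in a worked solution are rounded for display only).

price = 3.688893
ν = 46.941523

σ√T = 0.2736·√2.5396 = 0.436012
d₁ = (ln(S/K) + (r+σ²/2)T) / (σ√T) = (ln(206.43/145.6) + (0.0713+0.2736²/2)·2.5396) / 0.436012 = (0.349098 + 0.276127) / 0.436012 = 1.433962
d₂ = d₁ − σ√T = 1.433962 − 0.436012 = 0.997950
e^{−rT} = e^{−0.0713·2.5396} = 0.834374
N(−d₁) = 0.075792,  N(−d₂) = 0.159152
Put price V = K·e^{−rT}·N(−d₂) − S·N(−d₁) = 19.334544 − 15.645651 = 3.688893
φ(d₁) = (1/√(2π))·e^{−d₁²/2} = 0.142693
ν = S·φ(d₁)·√T = 46.941523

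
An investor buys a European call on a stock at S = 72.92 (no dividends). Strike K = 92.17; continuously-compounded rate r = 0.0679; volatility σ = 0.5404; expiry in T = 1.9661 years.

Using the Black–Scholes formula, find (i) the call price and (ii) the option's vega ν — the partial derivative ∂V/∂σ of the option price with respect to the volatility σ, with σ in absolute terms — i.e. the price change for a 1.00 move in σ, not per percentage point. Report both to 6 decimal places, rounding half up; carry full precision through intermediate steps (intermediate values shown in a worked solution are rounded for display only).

price = 18.993099
ν = 39.576006

σ√T = 0.5404·√1.9661 = 0.757736
d₁ = (ln(S/K) + (r+σ²/2)T) / (σ√T) = (ln(72.92/92.17) + (0.0679+0.5404²/2)·1.9661) / 0.757736 = (-0.234272 + 0.420580) / 0.757736 = 0.245875
d₂ = d₁ − σ√T = 0.245875 − 0.757736 = -0.511861
e^{−rT} = e^{−0.0679·1.9661} = 0.875029
N(d₁) = 0.597111,  N(d₂) = 0.304374
Call price V = S·N(d₁) − K·e^{−rT}·N(d₂) = 43.541306 − 24.548207 = 18.993099
φ(d₁) = (1/√(2π))·e^{−d₁²/2} = 0.387064
ν = S·φ(d₁)·√T = 39.576006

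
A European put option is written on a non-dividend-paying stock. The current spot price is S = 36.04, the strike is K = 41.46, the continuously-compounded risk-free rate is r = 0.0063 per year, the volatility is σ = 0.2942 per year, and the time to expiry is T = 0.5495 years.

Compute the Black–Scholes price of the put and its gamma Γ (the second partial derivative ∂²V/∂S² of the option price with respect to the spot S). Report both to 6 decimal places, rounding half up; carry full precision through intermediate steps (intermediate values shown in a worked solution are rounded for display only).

price = 6.631532
Γ = 0.044396

σ√T = 0.2942·√0.5495 = 0.218085
d₁ = (ln(S/K) + (r+σ²/2)T) / (σ√T) = (ln(36.04/41.46) + (0.0063+0.2942²/2)·0.5495) / 0.218085 = (-0.140100 + 0.027242) / 0.218085 = -0.517491
d₂ = d₁ − σ√T = -0.517491 − 0.218085 = -0.735576
e^{−rT} = e^{−0.0063·0.5495} = 0.996544
N(−d₁) = 0.697593,  N(−d₂) = 0.769006
Put price V = K·e^{−rT}·N(−d₂) − S·N(−d₁) = 31.772794 − 25.141262 = 6.631532
φ(d₁) = (1/√(2π))·e^{−d₁²/2} = 0.348946
Γ = φ(d₁) / (S·σ·√T) = 0.044396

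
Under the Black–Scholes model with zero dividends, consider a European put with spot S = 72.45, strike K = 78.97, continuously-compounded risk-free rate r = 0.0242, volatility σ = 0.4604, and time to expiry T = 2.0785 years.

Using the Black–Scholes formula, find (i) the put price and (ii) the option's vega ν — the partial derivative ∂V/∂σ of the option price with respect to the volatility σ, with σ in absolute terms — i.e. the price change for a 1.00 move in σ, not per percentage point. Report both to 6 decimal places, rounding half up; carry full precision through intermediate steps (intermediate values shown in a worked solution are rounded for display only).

σ√T = 0.4604·√2.0785 = 0.663759
d₁ = (ln(S/K) + (r+σ²/2)T) / (σ√T) = (ln(72.45/78.97) + (0.0242+0.4604²/2)·2.0785) / 0.663759 = (-0.086171 + 0.270588) / 0.663759 = 0.277836
d₂ = d₁ − σ√T = 0.277836 − 0.663759 = -0.385923
e^{−rT} = e^{−0.0242·2.0785} = 0.950944
N(−d₁) = 0.390569,  N(−d₂) = 0.650223
Put price V = K·e^{−rT}·N(−d₂) − S·N(−d₁) = 48.829199 − 28.296727 = 20.532471
φ(d₁) = (1/√(2π))·e^{−d₁²/2} = 0.383838
ν = S·φ(d₁)·√T = 40.092324

price = 20.532471
ν = 40.092324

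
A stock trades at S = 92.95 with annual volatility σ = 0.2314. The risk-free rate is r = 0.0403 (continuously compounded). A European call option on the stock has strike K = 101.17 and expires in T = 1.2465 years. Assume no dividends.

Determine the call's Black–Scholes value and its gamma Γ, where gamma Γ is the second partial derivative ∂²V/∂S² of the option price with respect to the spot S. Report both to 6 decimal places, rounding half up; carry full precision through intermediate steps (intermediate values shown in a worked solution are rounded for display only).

price = 8.175613
Γ = 0.016613

σ√T = 0.2314·√1.2465 = 0.258351
d₁ = (ln(S/K) + (r+σ²/2)T) / (σ√T) = (ln(92.95/101.17) + (0.0403+0.2314²/2)·1.2465) / 0.258351 = (-0.084741 + 0.083606) / 0.258351 = -0.004390
d₂ = d₁ − σ√T = -0.004390 − 0.258351 = -0.262740
e^{−rT} = e^{−0.0403·1.2465} = 0.951007
N(d₁) = 0.498249,  N(d₂) = 0.396375
Call price V = S·N(d₁) − K·e^{−rT}·N(d₂) = 46.312222 − 38.136609 = 8.175613
φ(d₁) = (1/√(2π))·e^{−d₁²/2} = 0.398938
Γ = φ(d₁) / (S·σ·√T) = 0.016613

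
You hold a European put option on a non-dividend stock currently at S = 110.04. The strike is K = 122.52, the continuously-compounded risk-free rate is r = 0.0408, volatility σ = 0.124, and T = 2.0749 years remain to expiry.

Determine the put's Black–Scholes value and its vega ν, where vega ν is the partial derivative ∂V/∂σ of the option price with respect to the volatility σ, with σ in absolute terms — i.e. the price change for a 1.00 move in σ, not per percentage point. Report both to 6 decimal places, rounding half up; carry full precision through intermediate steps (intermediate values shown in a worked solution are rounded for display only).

σ√T = 0.124·√2.0749 = 0.178616
d₁ = (ln(S/K) + (r+σ²/2)T) / (σ√T) = (ln(110.04/122.52) + (0.0408+0.124²/2)·2.0749) / 0.178616 = (-0.107430 + 0.100608) / 0.178616 = -0.038197
d₂ = d₁ − σ√T = -0.038197 − 0.178616 = -0.216813
e^{−rT} = e^{−0.0408·2.0749} = 0.918828
N(−d₁) = 0.515235,  N(−d₂) = 0.585823
Put price V = K·e^{−rT}·N(−d₂) − S·N(−d₁) = 65.948932 − 56.696426 = 9.252506
φ(d₁) = (1/√(2π))·e^{−d₁²/2} = 0.398651
ν = S·φ(d₁)·√T = 63.189135

price = 9.252506
ν = 63.189135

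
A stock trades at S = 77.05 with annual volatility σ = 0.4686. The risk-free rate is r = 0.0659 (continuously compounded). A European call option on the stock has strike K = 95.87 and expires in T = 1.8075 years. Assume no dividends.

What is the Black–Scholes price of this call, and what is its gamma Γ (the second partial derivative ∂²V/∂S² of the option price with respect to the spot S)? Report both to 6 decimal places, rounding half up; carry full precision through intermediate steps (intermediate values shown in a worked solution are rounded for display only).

σ√T = 0.4686·√1.8075 = 0.630001
d₁ = (ln(S/K) + (r+σ²/2)T) / (σ√T) = (ln(77.05/95.87) + (0.0659+0.4686²/2)·1.8075) / 0.630001 = (-0.218539 + 0.317565) / 0.630001 = 0.157185
d₂ = d₁ − σ√T = 0.157185 − 0.630001 = -0.472817
e^{−rT} = e^{−0.0659·1.8075} = 0.887706
N(d₁) = 0.562450,  N(d₂) = 0.318172
Call price V = S·N(d₁) − K·e^{−rT}·N(d₂) = 43.336798 − 27.077840 = 16.258958
φ(d₁) = (1/√(2π))·e^{−d₁²/2} = 0.394044
Γ = φ(d₁) / (S·σ·√T) = 0.008118

price = 16.258958
Γ = 0.008118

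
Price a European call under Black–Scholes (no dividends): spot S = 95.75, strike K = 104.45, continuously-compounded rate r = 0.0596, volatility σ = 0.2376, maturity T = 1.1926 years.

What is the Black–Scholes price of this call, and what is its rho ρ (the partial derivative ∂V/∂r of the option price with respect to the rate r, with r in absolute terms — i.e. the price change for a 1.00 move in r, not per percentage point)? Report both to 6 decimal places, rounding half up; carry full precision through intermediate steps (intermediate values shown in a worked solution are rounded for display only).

σ√T = 0.2376·√1.1926 = 0.259474
d₁ = (ln(S/K) + (r+σ²/2)T) / (σ√T) = (ln(95.75/104.45) + (0.0596+0.2376²/2)·1.1926) / 0.259474 = (-0.086968 + 0.104742) / 0.259474 = 0.068502
d₂ = d₁ − σ√T = 0.068502 − 0.259474 = -0.190972
e^{−rT} = e^{−0.0596·1.1926} = 0.931388
N(d₁) = 0.527307,  N(d₂) = 0.424274
Call price V = S·N(d₁) − K·e^{−rT}·N(d₂) = 50.489642 − 41.274841 = 9.214801
ρ = K·T·e^{−rT}·N(d₂) = 49.224375

price = 9.214801
ρ = 49.224375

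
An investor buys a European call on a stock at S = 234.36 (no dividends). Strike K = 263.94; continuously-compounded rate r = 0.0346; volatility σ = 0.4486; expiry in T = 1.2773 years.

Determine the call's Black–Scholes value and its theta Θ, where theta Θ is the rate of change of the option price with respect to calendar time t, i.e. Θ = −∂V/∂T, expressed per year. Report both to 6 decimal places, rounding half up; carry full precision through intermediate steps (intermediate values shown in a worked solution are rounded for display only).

price = 40.148698
Θ = -21.459533

σ√T = 0.4486·√1.2773 = 0.506997
d₁ = (ln(S/K) + (r+σ²/2)T) / (σ√T) = (ln(234.36/263.94) + (0.0346+0.4486²/2)·1.2773) / 0.506997 = (-0.118863 + 0.172718) / 0.506997 = 0.106222
d₂ = d₁ − σ√T = 0.106222 − 0.506997 = -0.400775
e^{−rT} = e^{−0.0346·1.2773} = 0.956768
N(d₁) = 0.542297,  N(d₂) = 0.344293
Call price V = S·N(d₁) − K·e^{−rT}·N(d₂) = 127.092713 − 86.944015 = 40.148698
φ(d₁) = (1/√(2π))·e^{−d₁²/2} = 0.396698
Θ = −S·φ(d₁)·σ/(2√T) − r·K·e^{−rT}·N(d₂) = −18.451270 − 3.008263 = -21.459533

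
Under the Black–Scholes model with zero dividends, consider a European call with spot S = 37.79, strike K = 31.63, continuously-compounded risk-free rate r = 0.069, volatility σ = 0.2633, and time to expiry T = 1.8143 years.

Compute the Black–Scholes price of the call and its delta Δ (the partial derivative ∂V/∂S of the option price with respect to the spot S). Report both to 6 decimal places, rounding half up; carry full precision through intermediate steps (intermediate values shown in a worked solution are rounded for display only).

σ√T = 0.2633·√1.8143 = 0.354654
d₁ = (ln(S/K) + (r+σ²/2)T) / (σ√T) = (ln(37.79/31.63) + (0.069+0.2633²/2)·1.8143) / 0.354654 = (0.177938 + 0.188077) / 0.354654 = 1.032033
d₂ = d₁ − σ√T = 1.032033 − 0.354654 = 0.677378
e^{−rT} = e^{−0.069·1.8143} = 0.882332
N(d₁) = 0.848972,  N(d₂) = 0.750917
Call price V = S·N(d₁) − K·e^{−rT}·N(d₂) = 32.082639 − 20.956719 = 11.125920
Δ = N(d₁) = 0.848972

price = 11.125920
Δ = 0.848972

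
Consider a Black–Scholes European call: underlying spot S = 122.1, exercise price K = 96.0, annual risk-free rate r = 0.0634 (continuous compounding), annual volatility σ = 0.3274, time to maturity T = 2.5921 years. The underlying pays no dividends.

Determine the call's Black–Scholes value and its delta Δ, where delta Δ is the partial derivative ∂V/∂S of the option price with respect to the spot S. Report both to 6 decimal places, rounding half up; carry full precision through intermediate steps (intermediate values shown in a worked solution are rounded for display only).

price = 47.197830
Δ = 0.848864

σ√T = 0.3274·√2.5921 = 0.527114
d₁ = (ln(S/K) + (r+σ²/2)T) / (σ√T) = (ln(122.1/96.0) + (0.0634+0.3274²/2)·2.5921) / 0.527114 = (0.240492 + 0.303264) / 0.527114 = 1.031572
d₂ = d₁ − σ√T = 1.031572 − 0.527114 = 0.504458
e^{−rT} = e^{−0.0634·2.5921} = 0.848454
N(d₁) = 0.848864,  N(d₂) = 0.693030
Call price V = S·N(d₁) − K·e^{−rT}·N(d₂) = 103.646247 − 56.448417 = 47.197830
Δ = N(d₁) = 0.848864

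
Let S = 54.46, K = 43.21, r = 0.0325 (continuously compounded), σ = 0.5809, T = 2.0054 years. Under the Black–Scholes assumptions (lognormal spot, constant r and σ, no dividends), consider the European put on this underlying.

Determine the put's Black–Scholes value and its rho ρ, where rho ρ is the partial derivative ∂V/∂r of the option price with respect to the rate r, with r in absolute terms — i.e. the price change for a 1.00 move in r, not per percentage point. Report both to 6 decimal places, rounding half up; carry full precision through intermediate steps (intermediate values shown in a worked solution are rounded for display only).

price = 9.074749
ρ = -42.237374

σ√T = 0.5809·√2.0054 = 0.822625
d₁ = (ln(S/K) + (r+σ²/2)T) / (σ√T) = (ln(54.46/43.21) + (0.0325+0.5809²/2)·2.0054) / 0.822625 = (0.231395 + 0.403531) / 0.822625 = 0.771829
d₂ = d₁ − σ√T = 0.771829 − 0.822625 = -0.050796
e^{−rT} = e^{−0.0325·2.0054} = 0.936903
N(−d₁) = 0.220108,  N(−d₂) = 0.520256
Put price V = K·e^{−rT}·N(−d₂) − S·N(−d₁) = 21.061820 − 11.987071 = 9.074749
ρ = −K·T·e^{−rT}·N(−d₂) = -42.237374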